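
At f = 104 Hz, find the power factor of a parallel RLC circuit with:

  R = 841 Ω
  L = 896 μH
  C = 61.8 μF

Step 1 — Angular frequency: ω = 2π·f = 2π·104 = 653.5 rad/s.
Step 2 — Component impedances:
  R: Z = R = 841 Ω
  L: Z = jωL = j·653.5·0.000896 = 0 + j0.5855 Ω
  C: Z = 1/(jωC) = -j/(ω·C) = 0 - j24.76 Ω
Step 3 — Parallel combination: 1/Z_total = 1/R + 1/L + 1/C; Z_total = 0.0004276 + j0.5997 Ω = 0.5997∠90.0° Ω.
Step 4 — Power factor: PF = cos(φ) = Re(Z)/|Z| = 0.0004276/0.5997 = 0.000713.
Step 5 — Type: Im(Z) = 0.5997 ⇒ lagging (phase φ = 90.0°).

PF = 0.000713 (lagging, φ = 90.0°)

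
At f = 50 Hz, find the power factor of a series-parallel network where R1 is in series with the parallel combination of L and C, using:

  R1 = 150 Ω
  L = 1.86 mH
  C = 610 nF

Step 1 — Angular frequency: ω = 2π·f = 2π·50 = 314.2 rad/s.
Step 2 — Component impedances:
  R1: Z = R = 150 Ω
  L: Z = jωL = j·314.2·0.00186 = 0 + j0.5843 Ω
  C: Z = 1/(jωC) = -j/(ω·C) = 0 - j5218 Ω
Step 3 — Parallel branch: L || C = 1/(1/L + 1/C) = 0 + j0.5844 Ω.
Step 4 — Series with R1: Z_total = R1 + (L || C) = 150 + j0.5844 Ω = 150∠0.2° Ω.
Step 5 — Power factor: PF = cos(φ) = Re(Z)/|Z| = 150/150 = 1.
Step 6 — Type: Im(Z) = 0.5844 ⇒ lagging (phase φ = 0.2°).

PF = 1 (lagging, φ = 0.2°)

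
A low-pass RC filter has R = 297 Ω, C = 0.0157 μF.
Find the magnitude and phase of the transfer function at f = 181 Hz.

Step 1 — Angular frequency: ω = 2π·181 = 1137 rad/s.
Step 2 — Transfer function: H(jω) = 1/(1 + jωRC).
Step 3 — Denominator: 1 + jωRC = 1 + j·1137·297·1.57e-08 = 1 + j0.005303.
Step 4 — H = 1 - j0.005303.
Step 5 — Magnitude: |H| = 1 (-0.0 dB); phase: φ = -0.3°.

|H| = 1 (-0.0 dB), φ = -0.3°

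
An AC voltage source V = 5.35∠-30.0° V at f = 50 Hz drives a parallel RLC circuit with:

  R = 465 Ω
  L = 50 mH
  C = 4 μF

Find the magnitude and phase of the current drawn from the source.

Step 1 — Angular frequency: ω = 2π·f = 2π·50 = 314.2 rad/s.
Step 2 — Component impedances:
  R: Z = R = 465 Ω
  L: Z = jωL = j·314.2·0.05 = 0 + j15.71 Ω
  C: Z = 1/(jωC) = -j/(ω·C) = 0 - j795.8 Ω
Step 3 — Parallel combination: 1/Z_total = 1/R + 1/L + 1/C; Z_total = 0.5516 + j16.01 Ω = 16.01∠88.0° Ω.
Step 4 — Source phasor: V = 5.35∠-30.0° V = 4.633 - j2.675 V.
Step 5 — Ohm's law: I = V / Z_total = (4.633 - j2.675) / (0.5516 + j16.01) = -0.157 - j0.2949 A.
Step 6 — Convert to polar: |I| = 0.3341 A, ∠I = -118.0°.

I = 0.3341∠-118.0° A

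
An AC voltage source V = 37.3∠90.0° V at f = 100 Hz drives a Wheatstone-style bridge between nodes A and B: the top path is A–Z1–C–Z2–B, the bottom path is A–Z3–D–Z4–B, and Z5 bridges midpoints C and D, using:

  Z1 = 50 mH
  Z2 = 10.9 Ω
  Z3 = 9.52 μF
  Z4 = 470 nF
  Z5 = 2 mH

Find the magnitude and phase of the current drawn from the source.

Step 1 — Angular frequency: ω = 2π·f = 2π·100 = 628.3 rad/s.
Step 2 — Component impedances:
  Z1: Z = jωL = j·628.3·0.05 = 0 + j31.42 Ω
  Z2: Z = R = 10.9 Ω
  Z3: Z = 1/(jωC) = -j/(ω·C) = 0 - j167.2 Ω
  Z4: Z = 1/(jωC) = -j/(ω·C) = 0 - j3386 Ω
  Z5: Z = jωL = j·628.3·0.002 = 0 + j1.257 Ω
Step 3 — Bridge requires nodal analysis (the Z5 bridge couples midpoints C and D, so the two paths cannot be reduced to a simple series/parallel combination). Setting node B to ground and injecting 1 A at node A, the 3-node admittance system at A, C, D solves to V_A = Z_AB = 10.9 + j38.72 Ω = 40.22∠74.3° Ω.
Step 4 — Source phasor: V = 37.3∠90.0° V = 0 + j37.3 V.
Step 5 — Ohm's law: I = V / Z_total = (0 + j37.3) / (10.9 + j38.72) = 0.8926 + j0.2513 A.
Step 6 — Convert to polar: |I| = 0.9273 A, ∠I = 15.7°.

I = 0.9273∠15.7° A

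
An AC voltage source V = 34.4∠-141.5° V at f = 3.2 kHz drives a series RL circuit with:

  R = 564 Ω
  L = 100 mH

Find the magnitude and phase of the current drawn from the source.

Step 1 — Angular frequency: ω = 2π·f = 2π·3200 = 2.011e+04 rad/s.
Step 2 — Component impedances:
  R: Z = R = 564 Ω
  L: Z = jωL = j·2.011e+04·0.1 = 0 + j2011 Ω
Step 3 — Series combination: Z_total = R + L = 564 + j2011 Ω = 2088∠74.3° Ω.
Step 4 — Source phasor: V = 34.4∠-141.5° V = -26.92 - j21.41 V.
Step 5 — Ohm's law: I = V / Z_total = (-26.92 - j21.41) / (564 + j2011) = -0.01336 + j0.009643 A.
Step 6 — Convert to polar: |I| = 0.01647 A, ∠I = 144.2°.

I = 0.01647∠144.2° A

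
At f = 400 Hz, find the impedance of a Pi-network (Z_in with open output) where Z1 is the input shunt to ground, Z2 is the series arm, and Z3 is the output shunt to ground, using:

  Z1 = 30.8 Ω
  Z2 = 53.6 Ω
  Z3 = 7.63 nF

Step 1 — Angular frequency: ω = 2π·f = 2π·400 = 2513 rad/s.
Step 2 — Component impedances:
  Z1: Z = R = 30.8 Ω
  Z2: Z = R = 53.6 Ω
  Z3: Z = 1/(jωC) = -j/(ω·C) = 0 - j5.215e+04 Ω
Step 3 — With open output, the series arm Z2 and the output shunt Z3 appear in series to ground: Z2 + Z3 = 53.6 - j5.215e+04 Ω.
Step 4 — Parallel with input shunt Z1: Z_in = Z1 || (Z2 + Z3) = 30.8 - j0.01819 Ω = 30.8∠-0.0° Ω.

Z = 30.8 - j0.01819 Ω = 30.8∠-0.0° Ω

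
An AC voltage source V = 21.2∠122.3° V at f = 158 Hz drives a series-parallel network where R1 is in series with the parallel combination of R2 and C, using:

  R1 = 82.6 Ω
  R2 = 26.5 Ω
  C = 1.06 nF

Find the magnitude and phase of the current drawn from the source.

Step 1 — Angular frequency: ω = 2π·f = 2π·158 = 992.7 rad/s.
Step 2 — Component impedances:
  R1: Z = R = 82.6 Ω
  R2: Z = R = 26.5 Ω
  C: Z = 1/(jωC) = -j/(ω·C) = 0 - j9.503e+05 Ω
Step 3 — Parallel branch: R2 || C = 1/(1/R2 + 1/C) = 26.5 - j0.000739 Ω.
Step 4 — Series with R1: Z_total = R1 + (R2 || C) = 109.1 - j0.000739 Ω = 109.1∠-0.0° Ω.
Step 5 — Source phasor: V = 21.2∠122.3° V = -11.33 + j17.92 V.
Step 6 — Ohm's law: I = V / Z_total = (-11.33 + j17.92) / (109.1 - j0.000739) = -0.1038 + j0.1642 A.
Step 7 — Convert to polar: |I| = 0.1943 A, ∠I = 122.3°.

I = 0.1943∠122.3° A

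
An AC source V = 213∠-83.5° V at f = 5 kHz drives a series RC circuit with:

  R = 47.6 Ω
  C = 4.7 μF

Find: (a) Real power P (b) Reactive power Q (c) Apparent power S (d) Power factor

Step 1 — Angular frequency: ω = 2π·f = 2π·5000 = 3.142e+04 rad/s.
Step 2 — Component impedances:
  R: Z = R = 47.6 Ω
  C: Z = 1/(jωC) = -j/(ω·C) = 0 - j6.773 Ω
Step 3 — Series combination: Z_total = R + C = 47.6 - j6.773 Ω = 48.08∠-8.1° Ω.
Step 4 — Source phasor: V = 213∠-83.5° V = 24.11 - j211.6 V.
Step 5 — Current: I = V / Z = 1.117 - j4.287 A = 4.43∠-75.4° A.
Step 6 — Complex power: S = V·I* = 934.2 - j132.9 VA.
Step 7 — Real power: P = Re(S) = 934.2 W.
Step 8 — Reactive power: Q = Im(S) = -132.9 VAR.
Step 9 — Apparent power: |S| = 943.6 VA.
Step 10 — Power factor: PF = P/|S| = 0.99 (leading).

(a) P = 934.2 W  (b) Q = -132.9 VAR  (c) S = 943.6 VA  (d) PF = 0.99 (leading)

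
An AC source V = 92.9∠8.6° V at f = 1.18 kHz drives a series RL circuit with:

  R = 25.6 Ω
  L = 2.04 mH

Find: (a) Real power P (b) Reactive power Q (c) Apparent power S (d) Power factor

Step 1 — Angular frequency: ω = 2π·f = 2π·1180 = 7414 rad/s.
Step 2 — Component impedances:
  R: Z = R = 25.6 Ω
  L: Z = jωL = j·7414·0.00204 = 0 + j15.12 Ω
Step 3 — Series combination: Z_total = R + L = 25.6 + j15.12 Ω = 29.73∠30.6° Ω.
Step 4 — Source phasor: V = 92.9∠8.6° V = 91.86 + j13.89 V.
Step 5 — Current: I = V / Z = 2.897 - j1.169 A = 3.124∠-22.0° A.
Step 6 — Complex power: S = V·I* = 249.9 + j147.6 VA.
Step 7 — Real power: P = Re(S) = 249.9 W.
Step 8 — Reactive power: Q = Im(S) = 147.6 VAR.
Step 9 — Apparent power: |S| = 290.3 VA.
Step 10 — Power factor: PF = P/|S| = 0.861 (lagging).

(a) P = 249.9 W  (b) Q = 147.6 VAR  (c) S = 290.3 VA  (d) PF = 0.861 (lagging)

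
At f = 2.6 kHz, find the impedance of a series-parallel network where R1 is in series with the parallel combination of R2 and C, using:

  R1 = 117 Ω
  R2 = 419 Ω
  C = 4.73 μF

Step 1 — Angular frequency: ω = 2π·f = 2π·2600 = 1.634e+04 rad/s.
Step 2 — Component impedances:
  R1: Z = R = 117 Ω
  R2: Z = R = 419 Ω
  C: Z = 1/(jωC) = -j/(ω·C) = 0 - j12.94 Ω
Step 3 — Parallel branch: R2 || C = 1/(1/R2 + 1/C) = 0.3993 - j12.93 Ω.
Step 4 — Series with R1: Z_total = R1 + (R2 || C) = 117.4 - j12.93 Ω = 118.1∠-6.3° Ω.

Z = 117.4 - j12.93 Ω = 118.1∠-6.3° Ω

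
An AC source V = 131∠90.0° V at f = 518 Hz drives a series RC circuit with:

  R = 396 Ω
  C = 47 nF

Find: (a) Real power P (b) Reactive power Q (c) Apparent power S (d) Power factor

Step 1 — Angular frequency: ω = 2π·f = 2π·518 = 3255 rad/s.
Step 2 — Component impedances:
  R: Z = R = 396 Ω
  C: Z = 1/(jωC) = -j/(ω·C) = 0 - j6537 Ω
Step 3 — Series combination: Z_total = R + C = 396 - j6537 Ω = 6549∠-86.5° Ω.
Step 4 — Source phasor: V = 131∠90.0° V = 0 + j131 V.
Step 5 — Current: I = V / Z = -0.01997 + j0.001209 A = 0.02∠176.5° A.
Step 6 — Complex power: S = V·I* = 0.1584 - j2.616 VA.
Step 7 — Real power: P = Re(S) = 0.1584 W.
Step 8 — Reactive power: Q = Im(S) = -2.616 VAR.
Step 9 — Apparent power: |S| = 2.62 VA.
Step 10 — Power factor: PF = P/|S| = 0.06047 (leading).

(a) P = 0.1584 W  (b) Q = -2.616 VAR  (c) S = 2.62 VA  (d) PF = 0.06047 (leading)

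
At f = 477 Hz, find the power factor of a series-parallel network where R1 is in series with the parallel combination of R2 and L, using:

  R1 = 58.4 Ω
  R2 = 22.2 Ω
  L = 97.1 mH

Step 1 — Angular frequency: ω = 2π·f = 2π·477 = 2997 rad/s.
Step 2 — Component impedances:
  R1: Z = R = 58.4 Ω
  R2: Z = R = 22.2 Ω
  L: Z = jωL = j·2997·0.0971 = 0 + j291 Ω
Step 3 — Parallel branch: R2 || L = 1/(1/R2 + 1/L) = 22.07 + j1.684 Ω.
Step 4 — Series with R1: Z_total = R1 + (R2 || L) = 80.47 + j1.684 Ω = 80.49∠1.2° Ω.
Step 5 — Power factor: PF = cos(φ) = Re(Z)/|Z| = 80.47/80.49 = 0.9998.
Step 6 — Type: Im(Z) = 1.684 ⇒ lagging (phase φ = 1.2°).

PF = 0.9998 (lagging, φ = 1.2°)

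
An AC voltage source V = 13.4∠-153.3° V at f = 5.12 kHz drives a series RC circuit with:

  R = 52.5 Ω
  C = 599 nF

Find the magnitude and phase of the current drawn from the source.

Step 1 — Angular frequency: ω = 2π·f = 2π·5120 = 3.217e+04 rad/s.
Step 2 — Component impedances:
  R: Z = R = 52.5 Ω
  C: Z = 1/(jωC) = -j/(ω·C) = 0 - j51.89 Ω
Step 3 — Series combination: Z_total = R + C = 52.5 - j51.89 Ω = 73.82∠-44.7° Ω.
Step 4 — Source phasor: V = 13.4∠-153.3° V = -11.97 - j6.021 V.
Step 5 — Ohm's law: I = V / Z_total = (-11.97 - j6.021) / (52.5 - j51.89) = -0.058 - j0.172 A.
Step 6 — Convert to polar: |I| = 0.1815 A, ∠I = -108.6°.

I = 0.1815∠-108.6° A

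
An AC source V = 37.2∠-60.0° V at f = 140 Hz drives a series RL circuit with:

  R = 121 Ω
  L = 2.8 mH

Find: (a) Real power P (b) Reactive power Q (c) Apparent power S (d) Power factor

Step 1 — Angular frequency: ω = 2π·f = 2π·140 = 879.6 rad/s.
Step 2 — Component impedances:
  R: Z = R = 121 Ω
  L: Z = jωL = j·879.6·0.0028 = 0 + j2.463 Ω
Step 3 — Series combination: Z_total = R + L = 121 + j2.463 Ω = 121∠1.2° Ω.
Step 4 — Source phasor: V = 37.2∠-60.0° V = 18.6 - j32.22 V.
Step 5 — Current: I = V / Z = 0.1482 - j0.2693 A = 0.3074∠-61.2° A.
Step 6 — Complex power: S = V·I* = 11.43 + j0.2327 VA.
Step 7 — Real power: P = Re(S) = 11.43 W.
Step 8 — Reactive power: Q = Im(S) = 0.2327 VAR.
Step 9 — Apparent power: |S| = 11.43 VA.
Step 10 — Power factor: PF = P/|S| = 0.9998 (lagging).

(a) P = 11.43 W  (b) Q = 0.2327 VAR  (c) S = 11.43 VA  (d) PF = 0.9998 (lagging)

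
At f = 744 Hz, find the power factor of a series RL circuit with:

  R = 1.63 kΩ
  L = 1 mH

Step 1 — Angular frequency: ω = 2π·f = 2π·744 = 4675 rad/s.
Step 2 — Component impedances:
  R: Z = R = 1630 Ω
  L: Z = jωL = j·4675·0.001 = 0 + j4.675 Ω
Step 3 — Series combination: Z_total = R + L = 1630 + j4.675 Ω = 1630∠0.2° Ω.
Step 4 — Power factor: PF = cos(φ) = Re(Z)/|Z| = 1630/1630 = 1.
Step 5 — Type: Im(Z) = 4.675 ⇒ lagging (phase φ = 0.2°).

PF = 1 (lagging, φ = 0.2°)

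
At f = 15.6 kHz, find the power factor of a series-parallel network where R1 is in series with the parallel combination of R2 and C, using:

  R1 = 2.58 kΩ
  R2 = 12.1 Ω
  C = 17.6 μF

Step 1 — Angular frequency: ω = 2π·f = 2π·1.56e+04 = 9.802e+04 rad/s.
Step 2 — Component impedances:
  R1: Z = R = 2580 Ω
  R2: Z = R = 12.1 Ω
  C: Z = 1/(jωC) = -j/(ω·C) = 0 - j0.5797 Ω
Step 3 — Parallel branch: R2 || C = 1/(1/R2 + 1/C) = 0.02771 - j0.5783 Ω.
Step 4 — Series with R1: Z_total = R1 + (R2 || C) = 2580 - j0.5783 Ω = 2580∠-0.0° Ω.
Step 5 — Power factor: PF = cos(φ) = Re(Z)/|Z| = 2580/2580 = 1.
Step 6 — Type: Im(Z) = -0.5783 ⇒ leading (phase φ = -0.0°).

PF = 1 (leading, φ = -0.0°)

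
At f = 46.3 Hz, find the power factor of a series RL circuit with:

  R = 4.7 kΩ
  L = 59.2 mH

Step 1 — Angular frequency: ω = 2π·f = 2π·46.3 = 290.9 rad/s.
Step 2 — Component impedances:
  R: Z = R = 4700 Ω
  L: Z = jωL = j·290.9·0.0592 = 0 + j17.22 Ω
Step 3 — Series combination: Z_total = R + L = 4700 + j17.22 Ω = 4700∠0.2° Ω.
Step 4 — Power factor: PF = cos(φ) = Re(Z)/|Z| = 4700/4700 = 1.
Step 5 — Type: Im(Z) = 17.22 ⇒ lagging (phase φ = 0.2°).

PF = 1 (lagging, φ = 0.2°)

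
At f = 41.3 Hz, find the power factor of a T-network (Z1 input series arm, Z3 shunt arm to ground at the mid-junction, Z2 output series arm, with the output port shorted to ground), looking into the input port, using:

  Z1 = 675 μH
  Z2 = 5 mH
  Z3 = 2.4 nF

Step 1 — Angular frequency: ω = 2π·f = 2π·41.3 = 259.5 rad/s.
Step 2 — Component impedances:
  Z1: Z = jωL = j·259.5·0.000675 = 0 + j0.1752 Ω
  Z2: Z = jωL = j·259.5·0.005 = 0 + j1.297 Ω
  Z3: Z = 1/(jωC) = -j/(ω·C) = 0 - j1.606e+06 Ω
Step 3 — With the output port shorted to ground, the output series arm Z2 runs from the junction to ground; the shunt arm Z3 also runs from the junction to ground. They appear in parallel: Z3 || Z2 = 0 + j1.297 Ω.
Step 4 — Series with input arm Z1: Z_in = Z1 + (Z3 || Z2) = 0 + j1.473 Ω = 1.473∠90.0° Ω.
Step 5 — Power factor: PF = cos(φ) = Re(Z)/|Z| = 0/1.473 = 0.
Step 6 — Type: Im(Z) = 1.473 ⇒ lagging (phase φ = 90.0°).

PF = 0 (lagging, φ = 90.0°)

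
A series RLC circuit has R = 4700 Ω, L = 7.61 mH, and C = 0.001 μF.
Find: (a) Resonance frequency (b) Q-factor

Step 1 — Resonance condition Im(Z)=0 gives ω₀ = 1/√(LC).
Step 2 — ω₀ = 1/√(0.00761·1e-09) = 3.625e+05 rad/s.
Step 3 — f₀ = ω₀/(2π) = 5.769e+04 Hz.
Step 4 — Series Q: Q = ω₀L/R = 3.625e+05·0.00761/4700 = 0.5869.

(a) f₀ = 5.769e+04 Hz  (b) Q = 0.5869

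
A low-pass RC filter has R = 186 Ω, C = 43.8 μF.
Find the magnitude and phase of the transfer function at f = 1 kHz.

Step 1 — Angular frequency: ω = 2π·1000 = 6283 rad/s.
Step 2 — Transfer function: H(jω) = 1/(1 + jωRC).
Step 3 — Denominator: 1 + jωRC = 1 + j·6283·186·4.38e-05 = 1 + j51.19.
Step 4 — H = 0.0003815 - j0.01953.
Step 5 — Magnitude: |H| = 0.01953 (-34.2 dB); phase: φ = -88.9°.

|H| = 0.01953 (-34.2 dB), φ = -88.9°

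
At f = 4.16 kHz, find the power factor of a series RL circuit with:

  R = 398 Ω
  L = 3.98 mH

Step 1 — Angular frequency: ω = 2π·f = 2π·4160 = 2.614e+04 rad/s.
Step 2 — Component impedances:
  R: Z = R = 398 Ω
  L: Z = jωL = j·2.614e+04·0.00398 = 0 + j104 Ω
Step 3 — Series combination: Z_total = R + L = 398 + j104 Ω = 411.4∠14.6° Ω.
Step 4 — Power factor: PF = cos(φ) = Re(Z)/|Z| = 398/411.37 = 0.9675.
Step 5 — Type: Im(Z) = 104 ⇒ lagging (phase φ = 14.6°).

PF = 0.9675 (lagging, φ = 14.6°)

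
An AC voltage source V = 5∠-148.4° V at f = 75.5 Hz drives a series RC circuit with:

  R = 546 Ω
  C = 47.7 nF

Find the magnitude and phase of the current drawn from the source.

Step 1 — Angular frequency: ω = 2π·f = 2π·75.5 = 474.4 rad/s.
Step 2 — Component impedances:
  R: Z = R = 546 Ω
  C: Z = 1/(jωC) = -j/(ω·C) = 0 - j4.419e+04 Ω
Step 3 — Series combination: Z_total = R + C = 546 - j4.419e+04 Ω = 4.42e+04∠-89.3° Ω.
Step 4 — Source phasor: V = 5∠-148.4° V = -4.259 - j2.62 V.
Step 5 — Ohm's law: I = V / Z_total = (-4.259 - j2.62) / (546 - j4.419e+04) = 5.808e-05 - j9.708e-05 A.
Step 6 — Convert to polar: |I| = 0.0001131 A, ∠I = -59.1°.

I = 0.0001131∠-59.1° A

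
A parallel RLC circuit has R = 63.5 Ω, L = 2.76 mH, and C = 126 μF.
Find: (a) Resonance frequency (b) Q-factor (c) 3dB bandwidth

Step 1 — Resonance: ω₀ = 1/√(LC) = 1/√(0.00276·0.000126) = 1696 rad/s.
Step 2 — f₀ = ω₀/(2π) = 269.9 Hz.
Step 3 — Parallel Q: Q = R/(ω₀L) = 63.5/(1696·0.00276) = 13.57.
Step 4 — Bandwidth: Δω = ω₀/Q = 125 rad/s; BW = Δω/(2π) = 19.89 Hz.

(a) f₀ = 269.9 Hz  (b) Q = 13.57  (c) BW = 19.89 Hz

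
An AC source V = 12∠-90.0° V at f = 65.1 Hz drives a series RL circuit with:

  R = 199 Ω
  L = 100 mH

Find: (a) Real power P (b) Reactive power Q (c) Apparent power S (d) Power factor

Step 1 — Angular frequency: ω = 2π·f = 2π·65.1 = 409 rad/s.
Step 2 — Component impedances:
  R: Z = R = 199 Ω
  L: Z = jωL = j·409·0.1 = 0 + j40.9 Ω
Step 3 — Series combination: Z_total = R + L = 199 + j40.9 Ω = 203.2∠11.6° Ω.
Step 4 — Source phasor: V = 12∠-90.0° V = 0 - j12 V.
Step 5 — Current: I = V / Z = -0.01189 - j0.05786 A = 0.05907∠-101.6° A.
Step 6 — Complex power: S = V·I* = 0.6943 + j0.1427 VA.
Step 7 — Real power: P = Re(S) = 0.6943 W.
Step 8 — Reactive power: Q = Im(S) = 0.1427 VAR.
Step 9 — Apparent power: |S| = 0.7088 VA.
Step 10 — Power factor: PF = P/|S| = 0.9795 (lagging).

(a) P = 0.6943 W  (b) Q = 0.1427 VAR  (c) S = 0.7088 VA  (d) PF = 0.9795 (lagging)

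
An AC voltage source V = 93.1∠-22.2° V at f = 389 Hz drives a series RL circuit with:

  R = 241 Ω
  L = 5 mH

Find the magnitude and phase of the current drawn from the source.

Step 1 — Angular frequency: ω = 2π·f = 2π·389 = 2444 rad/s.
Step 2 — Component impedances:
  R: Z = R = 241 Ω
  L: Z = jωL = j·2444·0.005 = 0 + j12.22 Ω
Step 3 — Series combination: Z_total = R + L = 241 + j12.22 Ω = 241.3∠2.9° Ω.
Step 4 — Source phasor: V = 93.1∠-22.2° V = 86.2 - j35.18 V.
Step 5 — Ohm's law: I = V / Z_total = (86.2 - j35.18) / (241 + j12.22) = 0.3494 - j0.1637 A.
Step 6 — Convert to polar: |I| = 0.3858 A, ∠I = -25.1°.

I = 0.3858∠-25.1° A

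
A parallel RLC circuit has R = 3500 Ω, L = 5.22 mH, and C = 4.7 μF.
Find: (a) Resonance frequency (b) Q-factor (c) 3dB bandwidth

Step 1 — Resonance: ω₀ = 1/√(LC) = 1/√(0.00522·4.7e-06) = 6384 rad/s.
Step 2 — f₀ = ω₀/(2π) = 1016 Hz.
Step 3 — Parallel Q: Q = R/(ω₀L) = 3500/(6384·0.00522) = 105.
Step 4 — Bandwidth: Δω = ω₀/Q = 60.79 rad/s; BW = Δω/(2π) = 9.675 Hz.

(a) f₀ = 1016 Hz  (b) Q = 105  (c) BW = 9.675 Hz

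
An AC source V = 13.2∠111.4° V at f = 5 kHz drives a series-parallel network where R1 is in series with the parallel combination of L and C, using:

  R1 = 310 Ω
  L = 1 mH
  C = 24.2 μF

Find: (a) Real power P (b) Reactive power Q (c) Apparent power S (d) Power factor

Step 1 — Angular frequency: ω = 2π·f = 2π·5000 = 3.142e+04 rad/s.
Step 2 — Component impedances:
  R1: Z = R = 310 Ω
  L: Z = jωL = j·3.142e+04·0.001 = 0 + j31.42 Ω
  C: Z = 1/(jωC) = -j/(ω·C) = 0 - j1.315 Ω
Step 3 — Parallel branch: L || C = 1/(1/L + 1/C) = 0 - j1.373 Ω.
Step 4 — Series with R1: Z_total = R1 + (L || C) = 310 - j1.373 Ω = 310∠-0.3° Ω.
Step 5 — Source phasor: V = 13.2∠111.4° V = -4.816 + j12.29 V.
Step 6 — Current: I = V / Z = -0.01571 + j0.03958 A = 0.04258∠111.7° A.
Step 7 — Complex power: S = V·I* = 0.5621 - j0.002489 VA.
Step 8 — Real power: P = Re(S) = 0.5621 W.
Step 9 — Reactive power: Q = Im(S) = -0.002489 VAR.
Step 10 — Apparent power: |S| = 0.5621 VA.
Step 11 — Power factor: PF = P/|S| = 1 (leading).

(a) P = 0.5621 W  (b) Q = -0.002489 VAR  (c) S = 0.5621 VA  (d) PF = 1 (leading)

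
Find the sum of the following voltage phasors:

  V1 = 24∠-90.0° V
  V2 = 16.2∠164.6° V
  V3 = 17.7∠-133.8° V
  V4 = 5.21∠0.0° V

Step 1 — Convert each phasor to rectangular form:
  V1 = 24·(cos(-90.0°) + j·sin(-90.0°)) = 0 - j24 V
  V2 = 16.2·(cos(164.6°) + j·sin(164.6°)) = -15.62 + j4.302 V
  V3 = 17.7·(cos(-133.8°) + j·sin(-133.8°)) = -12.25 - j12.78 V
  V4 = 5.21·(cos(0.0°) + j·sin(0.0°)) = 5.21 V
Step 2 — Sum components: V_total = -22.66 - j32.47 V.
Step 3 — Convert to polar: |V_total| = 39.6 V, ∠V_total = -124.9°.

V_total = 39.6∠-124.9° V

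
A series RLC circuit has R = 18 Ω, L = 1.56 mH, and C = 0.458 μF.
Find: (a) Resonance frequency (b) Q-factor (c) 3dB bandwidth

Step 1 — Resonance condition Im(Z)=0 gives ω₀ = 1/√(LC).
Step 2 — ω₀ = 1/√(0.00156·4.58e-07) = 3.741e+04 rad/s.
Step 3 — f₀ = ω₀/(2π) = 5954 Hz.
Step 4 — Series Q: Q = ω₀L/R = 3.741e+04·0.00156/18 = 3.242.
Step 5 — 3dB bandwidth: Δω = ω₀/Q = 1.154e+04 rad/s; BW = Δω/(2π) = 1836 Hz.

(a) f₀ = 5954 Hz  (b) Q = 3.242  (c) BW = 1836 Hz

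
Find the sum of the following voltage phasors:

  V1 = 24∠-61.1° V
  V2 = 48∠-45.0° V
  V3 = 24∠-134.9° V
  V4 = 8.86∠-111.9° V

Step 1 — Convert each phasor to rectangular form:
  V1 = 24·(cos(-61.1°) + j·sin(-61.1°)) = 11.6 - j21.01 V
  V2 = 48·(cos(-45.0°) + j·sin(-45.0°)) = 33.94 - j33.94 V
  V3 = 24·(cos(-134.9°) + j·sin(-134.9°)) = -16.94 - j17 V
  V4 = 8.86·(cos(-111.9°) + j·sin(-111.9°)) = -3.305 - j8.221 V
Step 2 — Sum components: V_total = 25.29 - j80.17 V.
Step 3 — Convert to polar: |V_total| = 84.07 V, ∠V_total = -72.5°.

V_total = 84.07∠-72.5° V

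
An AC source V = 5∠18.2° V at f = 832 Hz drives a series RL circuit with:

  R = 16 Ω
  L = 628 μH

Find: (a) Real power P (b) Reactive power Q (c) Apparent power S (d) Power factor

Step 1 — Angular frequency: ω = 2π·f = 2π·832 = 5228 rad/s.
Step 2 — Component impedances:
  R: Z = R = 16 Ω
  L: Z = jωL = j·5228·0.000628 = 0 + j3.283 Ω
Step 3 — Series combination: Z_total = R + L = 16 + j3.283 Ω = 16.33∠11.6° Ω.
Step 4 — Source phasor: V = 5∠18.2° V = 4.75 + j1.562 V.
Step 5 — Current: I = V / Z = 0.3041 + j0.03521 A = 0.3061∠6.6° A.
Step 6 — Complex power: S = V·I* = 1.499 + j0.3076 VA.
Step 7 — Real power: P = Re(S) = 1.499 W.
Step 8 — Reactive power: Q = Im(S) = 0.3076 VAR.
Step 9 — Apparent power: |S| = 1.531 VA.
Step 10 — Power factor: PF = P/|S| = 0.9796 (lagging).

(a) P = 1.499 W  (b) Q = 0.3076 VAR  (c) S = 1.531 VA  (d) PF = 0.9796 (lagging)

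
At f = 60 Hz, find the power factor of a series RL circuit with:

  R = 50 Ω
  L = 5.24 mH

Step 1 — Angular frequency: ω = 2π·f = 2π·60 = 377 rad/s.
Step 2 — Component impedances:
  R: Z = R = 50 Ω
  L: Z = jωL = j·377·0.00524 = 0 + j1.975 Ω
Step 3 — Series combination: Z_total = R + L = 50 + j1.975 Ω = 50.04∠2.3° Ω.
Step 4 — Power factor: PF = cos(φ) = Re(Z)/|Z| = 50/50.04 = 0.9992.
Step 5 — Type: Im(Z) = 1.975 ⇒ lagging (phase φ = 2.3°).

PF = 0.9992 (lagging, φ = 2.3°)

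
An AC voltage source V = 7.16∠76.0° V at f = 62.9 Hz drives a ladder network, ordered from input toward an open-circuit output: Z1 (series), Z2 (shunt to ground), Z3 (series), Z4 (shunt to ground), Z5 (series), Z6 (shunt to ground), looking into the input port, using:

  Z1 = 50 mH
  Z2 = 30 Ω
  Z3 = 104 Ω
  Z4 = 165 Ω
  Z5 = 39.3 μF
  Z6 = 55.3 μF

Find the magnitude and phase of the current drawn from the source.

Step 1 — Angular frequency: ω = 2π·f = 2π·62.9 = 395.2 rad/s.
Step 2 — Component impedances:
  Z1: Z = jωL = j·395.2·0.05 = 0 + j19.76 Ω
  Z2: Z = R = 30 Ω
  Z3: Z = R = 104 Ω
  Z4: Z = R = 165 Ω
  Z5: Z = 1/(jωC) = -j/(ω·C) = 0 - j64.38 Ω
  Z6: Z = 1/(jωC) = -j/(ω·C) = 0 - j45.76 Ω
Step 3 — Ladder network (open output): work backward from the far end, alternating series and parallel combinations. Z_in = 25.84 + j18.05 Ω = 31.52∠34.9° Ω.
Step 4 — Source phasor: V = 7.16∠76.0° V = 1.732 + j6.947 V.
Step 5 — Ohm's law: I = V / Z_total = (1.732 + j6.947) / (25.84 + j18.05) = 0.1713 + j0.1493 A.
Step 6 — Convert to polar: |I| = 0.2272 A, ∠I = 41.1°.

I = 0.2272∠41.1° A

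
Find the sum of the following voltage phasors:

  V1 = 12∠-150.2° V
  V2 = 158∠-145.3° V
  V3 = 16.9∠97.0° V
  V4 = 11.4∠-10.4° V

Step 1 — Convert each phasor to rectangular form:
  V1 = 12·(cos(-150.2°) + j·sin(-150.2°)) = -10.41 - j5.964 V
  V2 = 158·(cos(-145.3°) + j·sin(-145.3°)) = -129.9 - j89.95 V
  V3 = 16.9·(cos(97.0°) + j·sin(97.0°)) = -2.06 + j16.77 V
  V4 = 11.4·(cos(-10.4°) + j·sin(-10.4°)) = 11.21 - j2.058 V
Step 2 — Sum components: V_total = -131.2 - j81.19 V.
Step 3 — Convert to polar: |V_total| = 154.3 V, ∠V_total = -148.2°.

V_total = 154.3∠-148.2° V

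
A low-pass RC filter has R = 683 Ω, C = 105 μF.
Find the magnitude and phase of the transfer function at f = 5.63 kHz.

Step 1 — Angular frequency: ω = 2π·5630 = 3.537e+04 rad/s.
Step 2 — Transfer function: H(jω) = 1/(1 + jωRC).
Step 3 — Denominator: 1 + jωRC = 1 + j·3.537e+04·683·0.000105 = 1 + j2537.
Step 4 — H = 1.554e-07 - j0.0003942.
Step 5 — Magnitude: |H| = 0.0003942 (-68.1 dB); phase: φ = -90.0°.

|H| = 0.0003942 (-68.1 dB), φ = -90.0°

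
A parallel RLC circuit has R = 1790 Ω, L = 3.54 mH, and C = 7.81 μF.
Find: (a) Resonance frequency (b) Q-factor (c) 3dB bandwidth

Step 1 — Resonance: ω₀ = 1/√(LC) = 1/√(0.00354·7.81e-06) = 6014 rad/s.
Step 2 — f₀ = ω₀/(2π) = 957.2 Hz.
Step 3 — Parallel Q: Q = R/(ω₀L) = 1790/(6014·0.00354) = 84.08.
Step 4 — Bandwidth: Δω = ω₀/Q = 71.53 rad/s; BW = Δω/(2π) = 11.38 Hz.

(a) f₀ = 957.2 Hz  (b) Q = 84.08  (c) BW = 11.38 Hz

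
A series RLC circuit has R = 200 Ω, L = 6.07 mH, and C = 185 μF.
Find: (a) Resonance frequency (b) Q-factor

Step 1 — Resonance condition Im(Z)=0 gives ω₀ = 1/√(LC).
Step 2 — ω₀ = 1/√(0.00607·0.000185) = 943.7 rad/s.
Step 3 — f₀ = ω₀/(2π) = 150.2 Hz.
Step 4 — Series Q: Q = ω₀L/R = 943.7·0.00607/200 = 0.02864.

(a) f₀ = 150.2 Hz  (b) Q = 0.02864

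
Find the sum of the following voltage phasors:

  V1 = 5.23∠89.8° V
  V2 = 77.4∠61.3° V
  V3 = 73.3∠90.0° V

Step 1 — Convert each phasor to rectangular form:
  V1 = 5.23·(cos(89.8°) + j·sin(89.8°)) = 0.01826 + j5.23 V
  V2 = 77.4·(cos(61.3°) + j·sin(61.3°)) = 37.17 + j67.89 V
  V3 = 73.3·(cos(90.0°) + j·sin(90.0°)) = 0 + j73.3 V
Step 2 — Sum components: V_total = 37.19 + j146.4 V.
Step 3 — Convert to polar: |V_total| = 151.1 V, ∠V_total = 75.7°.

V_total = 151.1∠75.7° V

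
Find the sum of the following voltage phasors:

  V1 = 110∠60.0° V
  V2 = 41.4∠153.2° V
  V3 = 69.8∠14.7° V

Step 1 — Convert each phasor to rectangular form:
  V1 = 110·(cos(60.0°) + j·sin(60.0°)) = 55 + j95.26 V
  V2 = 41.4·(cos(153.2°) + j·sin(153.2°)) = -36.95 + j18.67 V
  V3 = 69.8·(cos(14.7°) + j·sin(14.7°)) = 67.52 + j17.71 V
Step 2 — Sum components: V_total = 85.56 + j131.6 V.
Step 3 — Convert to polar: |V_total| = 157 V, ∠V_total = 57.0°.

V_total = 157∠57.0° V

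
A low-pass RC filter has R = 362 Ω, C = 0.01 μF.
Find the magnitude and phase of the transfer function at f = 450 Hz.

Step 1 — Angular frequency: ω = 2π·450 = 2827 rad/s.
Step 2 — Transfer function: H(jω) = 1/(1 + jωRC).
Step 3 — Denominator: 1 + jωRC = 1 + j·2827·362·1e-08 = 1 + j0.01024.
Step 4 — H = 0.9999 - j0.01023.
Step 5 — Magnitude: |H| = 0.9999 (-0.0 dB); phase: φ = -0.6°.

|H| = 0.9999 (-0.0 dB), φ = -0.6°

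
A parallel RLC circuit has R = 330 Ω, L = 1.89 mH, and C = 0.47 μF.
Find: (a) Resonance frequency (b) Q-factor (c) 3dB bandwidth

Step 1 — Resonance: ω₀ = 1/√(LC) = 1/√(0.00189·4.7e-07) = 3.355e+04 rad/s.
Step 2 — f₀ = ω₀/(2π) = 5340 Hz.
Step 3 — Parallel Q: Q = R/(ω₀L) = 330/(3.355e+04·0.00189) = 5.204.
Step 4 — Bandwidth: Δω = ω₀/Q = 6447 rad/s; BW = Δω/(2π) = 1026 Hz.

(a) f₀ = 5340 Hz  (b) Q = 5.204  (c) BW = 1026 Hz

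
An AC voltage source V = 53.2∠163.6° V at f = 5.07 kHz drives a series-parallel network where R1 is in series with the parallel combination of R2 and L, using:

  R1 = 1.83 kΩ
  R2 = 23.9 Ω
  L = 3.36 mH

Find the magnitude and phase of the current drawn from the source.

Step 1 — Angular frequency: ω = 2π·f = 2π·5070 = 3.186e+04 rad/s.
Step 2 — Component impedances:
  R1: Z = R = 1830 Ω
  R2: Z = R = 23.9 Ω
  L: Z = jωL = j·3.186e+04·0.00336 = 0 + j107 Ω
Step 3 — Parallel branch: R2 || L = 1/(1/R2 + 1/L) = 22.76 + j5.083 Ω.
Step 4 — Series with R1: Z_total = R1 + (R2 || L) = 1853 + j5.083 Ω = 1853∠0.2° Ω.
Step 5 — Source phasor: V = 53.2∠163.6° V = -51.04 + j15.02 V.
Step 6 — Ohm's law: I = V / Z_total = (-51.04 + j15.02) / (1853 + j5.083) = -0.02752 + j0.008183 A.
Step 7 — Convert to polar: |I| = 0.02871 A, ∠I = 163.4°.

I = 0.02871∠163.4° A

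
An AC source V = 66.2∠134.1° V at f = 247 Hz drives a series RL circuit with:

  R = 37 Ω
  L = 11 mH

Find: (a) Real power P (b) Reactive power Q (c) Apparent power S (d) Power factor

Step 1 — Angular frequency: ω = 2π·f = 2π·247 = 1552 rad/s.
Step 2 — Component impedances:
  R: Z = R = 37 Ω
  L: Z = jωL = j·1552·0.011 = 0 + j17.07 Ω
Step 3 — Series combination: Z_total = R + L = 37 + j17.07 Ω = 40.75∠24.8° Ω.
Step 4 — Source phasor: V = 66.2∠134.1° V = -46.07 + j47.54 V.
Step 5 — Current: I = V / Z = -0.5378 + j1.533 A = 1.625∠109.3° A.
Step 6 — Complex power: S = V·I* = 97.66 + j45.06 VA.
Step 7 — Real power: P = Re(S) = 97.66 W.
Step 8 — Reactive power: Q = Im(S) = 45.06 VAR.
Step 9 — Apparent power: |S| = 107.5 VA.
Step 10 — Power factor: PF = P/|S| = 0.908 (lagging).

(a) P = 97.66 W  (b) Q = 45.06 VAR  (c) S = 107.5 VA  (d) PF = 0.908 (lagging)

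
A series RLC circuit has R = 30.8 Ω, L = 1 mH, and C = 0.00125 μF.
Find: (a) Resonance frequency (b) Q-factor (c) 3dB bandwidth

Step 1 — Resonance condition Im(Z)=0 gives ω₀ = 1/√(LC).
Step 2 — ω₀ = 1/√(0.001·1.25e-09) = 8.944e+05 rad/s.
Step 3 — f₀ = ω₀/(2π) = 1.424e+05 Hz.
Step 4 — Series Q: Q = ω₀L/R = 8.944e+05·0.001/30.8 = 29.04.
Step 5 — 3dB bandwidth: Δω = ω₀/Q = 3.08e+04 rad/s; BW = Δω/(2π) = 4902 Hz.

(a) f₀ = 1.424e+05 Hz  (b) Q = 29.04  (c) BW = 4902 Hz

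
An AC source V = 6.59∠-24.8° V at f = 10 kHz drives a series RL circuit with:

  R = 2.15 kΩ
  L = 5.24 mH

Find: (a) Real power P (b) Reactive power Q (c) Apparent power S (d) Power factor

Step 1 — Angular frequency: ω = 2π·f = 2π·1e+04 = 6.283e+04 rad/s.
Step 2 — Component impedances:
  R: Z = R = 2150 Ω
  L: Z = jωL = j·6.283e+04·0.00524 = 0 + j329.2 Ω
Step 3 — Series combination: Z_total = R + L = 2150 + j329.2 Ω = 2175∠8.7° Ω.
Step 4 — Source phasor: V = 6.59∠-24.8° V = 5.982 - j2.764 V.
Step 5 — Current: I = V / Z = 0.002526 - j0.001673 A = 0.00303∠-33.5° A.
Step 6 — Complex power: S = V·I* = 0.01974 + j0.003022 VA.
Step 7 — Real power: P = Re(S) = 0.01974 W.
Step 8 — Reactive power: Q = Im(S) = 0.003022 VAR.
Step 9 — Apparent power: |S| = 0.01997 VA.
Step 10 — Power factor: PF = P/|S| = 0.9885 (lagging).

(a) P = 0.01974 W  (b) Q = 0.003022 VAR  (c) S = 0.01997 VA  (d) PF = 0.9885 (lagging)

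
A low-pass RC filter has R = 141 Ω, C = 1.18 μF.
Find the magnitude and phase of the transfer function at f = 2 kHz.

Step 1 — Angular frequency: ω = 2π·2000 = 1.257e+04 rad/s.
Step 2 — Transfer function: H(jω) = 1/(1 + jωRC).
Step 3 — Denominator: 1 + jωRC = 1 + j·1.257e+04·141·1.18e-06 = 1 + j2.091.
Step 4 — H = 0.1862 - j0.3892.
Step 5 — Magnitude: |H| = 0.4315 (-7.3 dB); phase: φ = -64.4°.

|H| = 0.4315 (-7.3 dB), φ = -64.4°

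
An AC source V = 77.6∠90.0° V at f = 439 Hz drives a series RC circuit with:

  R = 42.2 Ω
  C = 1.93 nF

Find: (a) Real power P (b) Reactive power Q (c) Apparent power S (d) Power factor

Step 1 — Angular frequency: ω = 2π·f = 2π·439 = 2758 rad/s.
Step 2 — Component impedances:
  R: Z = R = 42.2 Ω
  C: Z = 1/(jωC) = -j/(ω·C) = 0 - j1.878e+05 Ω
Step 3 — Series combination: Z_total = R + C = 42.2 - j1.878e+05 Ω = 1.878e+05∠-90.0° Ω.
Step 4 — Source phasor: V = 77.6∠90.0° V = 0 + j77.6 V.
Step 5 — Current: I = V / Z = -0.0004131 + j9.281e-08 A = 0.0004131∠180.0° A.
Step 6 — Complex power: S = V·I* = 7.202e-06 - j0.03206 VA.
Step 7 — Real power: P = Re(S) = 7.202e-06 W.
Step 8 — Reactive power: Q = Im(S) = -0.03206 VAR.
Step 9 — Apparent power: |S| = 0.03206 VA.
Step 10 — Power factor: PF = P/|S| = 0.0002247 (leading).

(a) P = 7.202e-06 W  (b) Q = -0.03206 VAR  (c) S = 0.03206 VA  (d) PF = 0.0002247 (leading)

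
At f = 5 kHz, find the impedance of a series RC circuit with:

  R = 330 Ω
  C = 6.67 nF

Step 1 — Angular frequency: ω = 2π·f = 2π·5000 = 3.142e+04 rad/s.
Step 2 — Component impedances:
  R: Z = R = 330 Ω
  C: Z = 1/(jωC) = -j/(ω·C) = 0 - j4772 Ω
Step 3 — Series combination: Z_total = R + C = 330 - j4772 Ω = 4784∠-86.0° Ω.

Z = 330 - j4772 Ω = 4784∠-86.0° Ω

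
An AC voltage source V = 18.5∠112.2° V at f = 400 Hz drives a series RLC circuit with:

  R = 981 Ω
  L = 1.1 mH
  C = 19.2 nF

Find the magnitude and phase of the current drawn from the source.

Step 1 — Angular frequency: ω = 2π·f = 2π·400 = 2513 rad/s.
Step 2 — Component impedances:
  R: Z = R = 981 Ω
  L: Z = jωL = j·2513·0.0011 = 0 + j2.765 Ω
  C: Z = 1/(jωC) = -j/(ω·C) = 0 - j2.072e+04 Ω
Step 3 — Series combination: Z_total = R + L + C = 981 - j2.072e+04 Ω = 2.074e+04∠-87.3° Ω.
Step 4 — Source phasor: V = 18.5∠112.2° V = -6.99 + j17.13 V.
Step 5 — Ohm's law: I = V / Z_total = (-6.99 + j17.13) / (981 - j2.072e+04) = -0.0008407 - j0.0002975 A.
Step 6 — Convert to polar: |I| = 0.0008918 A, ∠I = -160.5°.

I = 0.0008918∠-160.5° A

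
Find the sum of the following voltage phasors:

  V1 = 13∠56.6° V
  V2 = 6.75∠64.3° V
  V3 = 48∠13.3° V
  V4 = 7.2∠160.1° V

Step 1 — Convert each phasor to rectangular form:
  V1 = 13·(cos(56.6°) + j·sin(56.6°)) = 7.156 + j10.85 V
  V2 = 6.75·(cos(64.3°) + j·sin(64.3°)) = 2.927 + j6.082 V
  V3 = 48·(cos(13.3°) + j·sin(13.3°)) = 46.71 + j11.04 V
  V4 = 7.2·(cos(160.1°) + j·sin(160.1°)) = -6.77 + j2.451 V
Step 2 — Sum components: V_total = 50.03 + j30.43 V.
Step 3 — Convert to polar: |V_total| = 58.55 V, ∠V_total = 31.3°.

V_total = 58.55∠31.3° V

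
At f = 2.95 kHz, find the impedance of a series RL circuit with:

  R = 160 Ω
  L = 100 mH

Step 1 — Angular frequency: ω = 2π·f = 2π·2950 = 1.854e+04 rad/s.
Step 2 — Component impedances:
  R: Z = R = 160 Ω
  L: Z = jωL = j·1.854e+04·0.1 = 0 + j1854 Ω
Step 3 — Series combination: Z_total = R + L = 160 + j1854 Ω = 1860∠85.1° Ω.

Z = 160 + j1854 Ω = 1860∠85.1° Ω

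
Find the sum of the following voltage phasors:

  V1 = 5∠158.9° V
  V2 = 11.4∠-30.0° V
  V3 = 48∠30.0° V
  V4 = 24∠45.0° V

Step 1 — Convert each phasor to rectangular form:
  V1 = 5·(cos(158.9°) + j·sin(158.9°)) = -4.665 + j1.8 V
  V2 = 11.4·(cos(-30.0°) + j·sin(-30.0°)) = 9.873 - j5.7 V
  V3 = 48·(cos(30.0°) + j·sin(30.0°)) = 41.57 + j24 V
  V4 = 24·(cos(45.0°) + j·sin(45.0°)) = 16.97 + j16.97 V
Step 2 — Sum components: V_total = 63.75 + j37.07 V.
Step 3 — Convert to polar: |V_total| = 73.74 V, ∠V_total = 30.2°.

V_total = 73.74∠30.2° V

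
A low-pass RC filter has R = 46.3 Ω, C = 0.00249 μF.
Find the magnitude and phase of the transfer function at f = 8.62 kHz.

Step 1 — Angular frequency: ω = 2π·8620 = 5.416e+04 rad/s.
Step 2 — Transfer function: H(jω) = 1/(1 + jωRC).
Step 3 — Denominator: 1 + jωRC = 1 + j·5.416e+04·46.3·2.49e-09 = 1 + j0.006244.
Step 4 — H = 1 - j0.006244.
Step 5 — Magnitude: |H| = 1 (-0.0 dB); phase: φ = -0.4°.

|H| = 1 (-0.0 dB), φ = -0.4°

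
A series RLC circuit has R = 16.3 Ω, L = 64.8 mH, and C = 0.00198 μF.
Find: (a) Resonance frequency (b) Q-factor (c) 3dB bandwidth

Step 1 — Resonance: ω₀ = 1/√(LC) = 1/√(0.0648·1.98e-09) = 8.828e+04 rad/s.
Step 2 — f₀ = ω₀/(2π) = 1.405e+04 Hz.
Step 3 — Series Q: Q = ω₀L/R = 8.828e+04·0.0648/16.3 = 351.
Step 4 — Bandwidth: Δω = ω₀/Q = 251.5 rad/s; BW = Δω/(2π) = 40.03 Hz.

(a) f₀ = 1.405e+04 Hz  (b) Q = 351  (c) BW = 40.03 Hz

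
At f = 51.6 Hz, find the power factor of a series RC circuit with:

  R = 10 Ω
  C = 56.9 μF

Step 1 — Angular frequency: ω = 2π·f = 2π·51.6 = 324.2 rad/s.
Step 2 — Component impedances:
  R: Z = R = 10 Ω
  C: Z = 1/(jωC) = -j/(ω·C) = 0 - j54.21 Ω
Step 3 — Series combination: Z_total = R + C = 10 - j54.21 Ω = 55.12∠-79.5° Ω.
Step 4 — Power factor: PF = cos(φ) = Re(Z)/|Z| = 10/55.12 = 0.1814.
Step 5 — Type: Im(Z) = -54.21 ⇒ leading (phase φ = -79.5°).

PF = 0.1814 (leading, φ = -79.5°)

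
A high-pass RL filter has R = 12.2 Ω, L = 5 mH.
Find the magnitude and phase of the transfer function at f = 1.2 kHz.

Step 1 — Angular frequency: ω = 2π·1200 = 7540 rad/s.
Step 2 — Transfer function: H(jω) = jωL/(R + jωL).
Step 3 — Numerator jωL = j·37.7; denominator R + jωL = 12.2 + j37.7.
Step 4 — H = 0.9052 + j0.2929.
Step 5 — Magnitude: |H| = 0.9514 (-0.4 dB); phase: φ = 17.9°.

|H| = 0.9514 (-0.4 dB), φ = 17.9°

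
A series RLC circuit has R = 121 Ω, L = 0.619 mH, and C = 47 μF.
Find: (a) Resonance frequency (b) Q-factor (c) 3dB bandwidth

Step 1 — Resonance: ω₀ = 1/√(LC) = 1/√(0.000619·4.7e-05) = 5863 rad/s.
Step 2 — f₀ = ω₀/(2π) = 933.1 Hz.
Step 3 — Series Q: Q = ω₀L/R = 5863·0.000619/121 = 0.02999.
Step 4 — Bandwidth: Δω = ω₀/Q = 1.955e+05 rad/s; BW = Δω/(2π) = 3.111e+04 Hz.

(a) f₀ = 933.1 Hz  (b) Q = 0.02999  (c) BW = 3.111e+04 Hz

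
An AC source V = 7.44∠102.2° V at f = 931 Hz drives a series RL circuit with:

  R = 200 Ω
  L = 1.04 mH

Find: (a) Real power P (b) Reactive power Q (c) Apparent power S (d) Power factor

Step 1 — Angular frequency: ω = 2π·f = 2π·931 = 5850 rad/s.
Step 2 — Component impedances:
  R: Z = R = 200 Ω
  L: Z = jωL = j·5850·0.00104 = 0 + j6.084 Ω
Step 3 — Series combination: Z_total = R + L = 200 + j6.084 Ω = 200.1∠1.7° Ω.
Step 4 — Source phasor: V = 7.44∠102.2° V = -1.572 + j7.272 V.
Step 5 — Current: I = V / Z = -0.006749 + j0.03657 A = 0.03718∠100.5° A.
Step 6 — Complex power: S = V·I* = 0.2765 + j0.008411 VA.
Step 7 — Real power: P = Re(S) = 0.2765 W.
Step 8 — Reactive power: Q = Im(S) = 0.008411 VAR.
Step 9 — Apparent power: |S| = 0.2766 VA.
Step 10 — Power factor: PF = P/|S| = 0.9995 (lagging).

(a) P = 0.2765 W  (b) Q = 0.008411 VAR  (c) S = 0.2766 VA  (d) PF = 0.9995 (lagging)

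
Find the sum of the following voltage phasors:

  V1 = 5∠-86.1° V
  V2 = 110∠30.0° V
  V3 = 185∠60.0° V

Step 1 — Convert each phasor to rectangular form:
  V1 = 5·(cos(-86.1°) + j·sin(-86.1°)) = 0.3401 - j4.988 V
  V2 = 110·(cos(30.0°) + j·sin(30.0°)) = 95.26 + j55 V
  V3 = 185·(cos(60.0°) + j·sin(60.0°)) = 92.5 + j160.2 V
Step 2 — Sum components: V_total = 188.1 + j210.2 V.
Step 3 — Convert to polar: |V_total| = 282.1 V, ∠V_total = 48.2°.

V_total = 282.1∠48.2° V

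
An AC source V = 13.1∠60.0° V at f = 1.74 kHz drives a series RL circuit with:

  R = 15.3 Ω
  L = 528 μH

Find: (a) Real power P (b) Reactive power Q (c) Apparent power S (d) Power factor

Step 1 — Angular frequency: ω = 2π·f = 2π·1740 = 1.093e+04 rad/s.
Step 2 — Component impedances:
  R: Z = R = 15.3 Ω
  L: Z = jωL = j·1.093e+04·0.000528 = 0 + j5.772 Ω
Step 3 — Series combination: Z_total = R + L = 15.3 + j5.772 Ω = 16.35∠20.7° Ω.
Step 4 — Source phasor: V = 13.1∠60.0° V = 6.55 + j11.34 V.
Step 5 — Current: I = V / Z = 0.6197 + j0.5077 A = 0.8011∠39.3° A.
Step 6 — Complex power: S = V·I* = 9.819 + j3.704 VA.
Step 7 — Real power: P = Re(S) = 9.819 W.
Step 8 — Reactive power: Q = Im(S) = 3.704 VAR.
Step 9 — Apparent power: |S| = 10.49 VA.
Step 10 — Power factor: PF = P/|S| = 0.9356 (lagging).

(a) P = 9.819 W  (b) Q = 3.704 VAR  (c) S = 10.49 VA  (d) PF = 0.9356 (lagging)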